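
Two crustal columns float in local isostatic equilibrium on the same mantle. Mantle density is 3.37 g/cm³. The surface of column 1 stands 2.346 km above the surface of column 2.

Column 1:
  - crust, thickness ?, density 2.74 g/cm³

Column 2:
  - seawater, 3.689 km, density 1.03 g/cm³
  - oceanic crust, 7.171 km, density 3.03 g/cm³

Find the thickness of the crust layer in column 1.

30.1 km

Take the compensation level at the base of the deeper column (depth z_c below the surface of column 1) and equate Σ ρ_i t_i down to z_c; mantle fills any gap and the z_c terms cancel.
Column 1: x×2.74 + (z_c − 0 − x)×3.37
Column 2: 2.346×0 + 3.689×1.03 + 7.171×3.03 + (z_c − 2.346 − 10.86)×3.37
The z_c×3.37 term appears on both sides and cancels. Collect the known terms of each column as K = Σ(ρt)_known − 3.37 × (depth of known layers): K_1 = 0 − 3.37×0 = 0; K_2 = 25.5278 − 3.37×(2.346 + 10.86) = −18.97642.
Balance: K_1 − x×(3.37 − 2.74) = K_2, so x = (K_1 − K_2)/(3.37 − 2.74) = 18.9764/0.63 = 30.1 km.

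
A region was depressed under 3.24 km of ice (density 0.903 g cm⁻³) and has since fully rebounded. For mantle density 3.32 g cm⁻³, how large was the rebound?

0.881 km

Removing the load lets mantle flow back in; uplift u satisfies ρ_ice t = ρ_m u.
u = t ρ_ice/ρ_m = 3.24 km × 0.903/3.32 = 0.881 km.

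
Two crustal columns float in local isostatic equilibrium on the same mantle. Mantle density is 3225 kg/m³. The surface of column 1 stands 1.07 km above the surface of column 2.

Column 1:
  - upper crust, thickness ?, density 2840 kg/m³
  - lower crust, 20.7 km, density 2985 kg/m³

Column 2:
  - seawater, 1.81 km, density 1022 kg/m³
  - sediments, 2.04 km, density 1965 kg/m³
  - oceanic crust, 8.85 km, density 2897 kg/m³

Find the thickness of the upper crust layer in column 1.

Take the compensation level at the base of the deeper column (depth z_c below the surface of column 1) and equate Σ ρ_i t_i down to z_c; mantle fills any gap and the z_c terms cancel.
Column 1: x×2840 + 20.7×2985 + (z_c − 20.7 − x)×3225
Column 2: 1.07×0 + 1.81×1022 + 2.04×1965 + 8.85×2897 + (z_c − 1.07 − 12.7)×3225
The z_c×3225 term appears on both sides and cancels. Collect the known terms of each column as K = Σ(ρt)_known − 3225 × (depth of known layers): K_1 = 61789.5 − 3225×20.7 = −4968; K_2 = 31496.87 − 3225×(1.07 + 12.7) = −12911.38.
Balance: K_1 − x×(3225 − 2840) = K_2, so x = (K_1 − K_2)/(3225 − 2840) = 7943.38/385 = 20.6 km.

20.6 km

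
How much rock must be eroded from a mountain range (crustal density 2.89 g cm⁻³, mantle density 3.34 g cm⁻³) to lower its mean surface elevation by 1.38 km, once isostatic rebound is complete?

Net drop Δ = e − u = e − e ρ_c/ρ_m = e (ρ_m − ρ_c)/ρ_m.
e = Δ ρ_m/(ρ_m − ρ_c) = 1.38 km × 3.34/0.45 = 10.2 km.

10.2 km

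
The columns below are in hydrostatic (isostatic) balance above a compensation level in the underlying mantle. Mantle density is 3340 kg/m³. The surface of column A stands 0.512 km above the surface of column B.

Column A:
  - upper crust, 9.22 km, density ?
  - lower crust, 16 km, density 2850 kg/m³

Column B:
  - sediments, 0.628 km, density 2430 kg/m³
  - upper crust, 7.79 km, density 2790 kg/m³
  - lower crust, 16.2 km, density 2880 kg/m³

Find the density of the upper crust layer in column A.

2670 kg/m³

Take the compensation level at the base of the deeper column (depth z_c below the surface of column A) and equate Σ ρ_i t_i down to z_c; mantle fills any gap and the z_c terms cancel.
Column A: 9.22×ρ + 16×2850 + (z_c − 25.22)×3340
Column B: 0.512×0 + 0.628×2430 + 7.79×2790 + 16.2×2880 + (z_c − 0.512 − 24.618)×3340
The z_c×3340 term appears on both sides and cancels. Collect the known terms of each column as K = Σ(ρt)_known − 3340 × (depth of known layers): K_A = 45600 − 3340×25.22 = −38634.8; K_B = 69916.14 − 3340×(0.512 + 24.618) = −14018.06.
Balance: K_A + 9.22×ρ = K_B, so ρ = (K_B − K_A)/9.22 = 24616.7/9.22 = 2670 kg/m³.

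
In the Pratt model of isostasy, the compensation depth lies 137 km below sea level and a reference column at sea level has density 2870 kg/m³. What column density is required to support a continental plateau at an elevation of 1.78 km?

2830 kg/m³

Pratt balance: ρ_ref D = ρ (D + h).
ρ = ρ_ref D/(D + h) = 2870 × 137 km/(137 km + 1.78 km) = 2830 kg/m³.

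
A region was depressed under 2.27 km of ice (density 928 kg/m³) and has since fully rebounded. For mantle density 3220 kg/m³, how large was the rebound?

Removing the load lets mantle flow back in; uplift u satisfies ρ_ice t = ρ_m u.
u = t ρ_ice/ρ_m = 2.27 km × 928/3220 = 0.654 km.

0.654 km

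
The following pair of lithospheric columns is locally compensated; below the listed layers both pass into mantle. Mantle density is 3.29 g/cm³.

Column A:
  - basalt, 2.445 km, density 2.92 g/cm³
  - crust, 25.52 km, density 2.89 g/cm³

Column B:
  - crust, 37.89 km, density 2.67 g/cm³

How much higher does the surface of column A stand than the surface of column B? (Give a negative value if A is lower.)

−3.76 km

For any compensation level in the mantle, the mantle terms cancel and isostasy reduces to e = (Σt_A − Σt_B) − (Σ(ρt)_A − Σ(ρt)_B) / ρ_m.
Σt_A = 27.965 km; Σt_B = 37.89 km; Σ(ρt)_A = 80.8922; Σ(ρt)_B = 101.1663 (in km·g/cm³).
e = (27.965 − 37.89) − (80.8922 − 101.1663) / 3.29 = −3.76 km.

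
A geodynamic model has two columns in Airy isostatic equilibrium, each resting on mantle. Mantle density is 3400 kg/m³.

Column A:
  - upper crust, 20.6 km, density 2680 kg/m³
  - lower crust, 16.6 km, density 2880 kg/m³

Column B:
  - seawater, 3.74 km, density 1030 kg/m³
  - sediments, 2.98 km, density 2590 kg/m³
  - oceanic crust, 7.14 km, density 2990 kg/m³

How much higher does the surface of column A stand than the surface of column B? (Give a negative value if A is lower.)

2.72 km

For any compensation level in the mantle, the mantle terms cancel and isostasy reduces to e = (Σt_A − Σt_B) − (Σ(ρt)_A − Σ(ρt)_B) / ρ_m.
Σt_A = 37.2 km; Σt_B = 13.86 km; Σ(ρt)_A = 103016; Σ(ρt)_B = 32919 (in km·kg/m³).
e = (37.2 − 13.86) − (103016 − 32919) / 3400 = 2.72 km.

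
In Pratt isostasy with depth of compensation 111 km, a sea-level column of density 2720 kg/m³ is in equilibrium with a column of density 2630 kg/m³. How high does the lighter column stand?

3.8 km

ρ_ref D = ρ (D + h) → h = D (ρ_ref − ρ)/ρ.
h = 111 km × (2720 − 2630)/2630 = 3.8 km.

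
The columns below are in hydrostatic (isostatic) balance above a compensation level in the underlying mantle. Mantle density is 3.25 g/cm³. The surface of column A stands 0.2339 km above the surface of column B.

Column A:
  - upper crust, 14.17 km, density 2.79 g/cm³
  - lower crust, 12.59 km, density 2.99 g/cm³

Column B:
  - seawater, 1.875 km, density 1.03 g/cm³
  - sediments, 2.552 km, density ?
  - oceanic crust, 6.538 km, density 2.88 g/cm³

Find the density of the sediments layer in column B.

Take the compensation level at the base of the deeper column (depth z_c below the surface of column A) and equate Σ ρ_i t_i down to z_c; mantle fills any gap and the z_c terms cancel.
Column A: 14.17×2.79 + 12.59×2.99 + (z_c − 26.76)×3.25
Column B: 0.2339×0 + 1.875×1.03 + 2.552×ρ + 6.538×2.88 + (z_c − 0.2339 − 10.965)×3.25
The z_c×3.25 term appears on both sides and cancels. Collect the known terms of each column as K = Σ(ρt)_known − 3.25 × (depth of known layers): K_A = 77.1784 − 3.25×26.76 = −9.7916; K_B = 20.76069 − 3.25×(0.2339 + 10.965) = −15.635735.
Balance: K_A = K_B + 2.552×ρ, so ρ = (K_A − K_B)/2.552 = 5.84413/2.552 = 2.29 g/cm³.

2.29 g/cm³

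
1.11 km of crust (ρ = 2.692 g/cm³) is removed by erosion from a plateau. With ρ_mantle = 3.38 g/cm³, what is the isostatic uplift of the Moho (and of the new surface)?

Unloading: uplift u = e ρ_c/ρ_m = 1.11 km × 2.692/3.38 = 0.884 km.

0.884 km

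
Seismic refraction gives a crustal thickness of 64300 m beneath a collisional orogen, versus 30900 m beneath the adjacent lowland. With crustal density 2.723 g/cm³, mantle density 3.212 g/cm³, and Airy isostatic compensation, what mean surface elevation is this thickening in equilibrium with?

Excess crust Δ = 64300 m − 30900 m = 33400 m, split between elevation h and root r with h + r = Δ.
Airy balance ρ_c h = (ρ_m − ρ_c) r gives r = h ρ_c/(ρ_m − ρ_c), so h (1 + ρ_c/(ρ_m − ρ_c)) = Δ, i.e. h = Δ (ρ_m − ρ_c)/ρ_m.
h = 33400 m × 0.489/3.212 = 5080 m.

5080 m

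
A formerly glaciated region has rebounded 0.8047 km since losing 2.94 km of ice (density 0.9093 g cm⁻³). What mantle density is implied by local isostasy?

3.32 g cm⁻³

ρ_m = ρ_ice t / u = 0.9093 × 2.94 km/0.8047 km = 3.32 g cm⁻³.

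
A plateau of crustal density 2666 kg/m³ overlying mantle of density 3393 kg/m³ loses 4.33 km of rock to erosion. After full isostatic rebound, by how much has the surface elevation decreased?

Rebound u = e ρ_c/ρ_m = 4.33 km × 2666/3393 = 3.402 km.
Net surface drop = e − u = 4.33 km − 3.402 km = e (ρ_m − ρ_c)/ρ_m = 0.928 km.

0.928 km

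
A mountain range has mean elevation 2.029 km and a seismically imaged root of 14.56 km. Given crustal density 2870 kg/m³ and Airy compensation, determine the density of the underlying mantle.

3270 kg/m³

Airy balance: ρ_c h = (ρ_m − ρ_c) r → ρ_m = ρ_c (1 + h/r).
ρ_m = 2870 × (1 + 2.029 km/14.56 km) = 3270 kg/m³.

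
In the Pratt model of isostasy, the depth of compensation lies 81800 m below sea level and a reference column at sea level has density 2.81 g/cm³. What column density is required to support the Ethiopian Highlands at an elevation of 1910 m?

Pratt balance: ρ_ref D = ρ (D + h).
ρ = ρ_ref D/(D + h) = 2.81 × 81800 m/(81800 m + 1910 m) = 2.75 g/cm³.

2.75 g/cm³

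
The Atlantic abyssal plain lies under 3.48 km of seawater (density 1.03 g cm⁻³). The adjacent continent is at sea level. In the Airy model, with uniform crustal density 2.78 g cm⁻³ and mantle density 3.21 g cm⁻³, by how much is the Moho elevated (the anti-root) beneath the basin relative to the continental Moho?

14.2 km

By Archimedes' principle applied to the lithosphere: replacing crust with seawater at the top is compensated by replacing crust with mantle at the base: d (ρ_c − ρ_w) = a (ρ_m − ρ_c).
a = d (ρ_c − ρ_w)/(ρ_m − ρ_c) = 3.48 km × 1.75/0.43 = 14.2 km.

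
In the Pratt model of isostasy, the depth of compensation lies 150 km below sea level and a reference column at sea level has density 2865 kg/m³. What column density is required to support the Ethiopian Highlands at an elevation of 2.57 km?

Pratt balance: ρ_ref D = ρ (D + h).
ρ = ρ_ref D/(D + h) = 2865 × 150 km/(150 km + 2.57 km) = 2820 kg/m³.

2820 kg/m³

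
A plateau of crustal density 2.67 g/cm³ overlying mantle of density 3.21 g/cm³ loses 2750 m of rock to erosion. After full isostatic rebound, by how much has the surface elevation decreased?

Rebound u = e ρ_c/ρ_m = 2750 m × 2.67/3.21 = 2287 m.
Net surface drop = e − u = 2750 m − 2287 m = e (ρ_m − ρ_c)/ρ_m = 463 m.

463 m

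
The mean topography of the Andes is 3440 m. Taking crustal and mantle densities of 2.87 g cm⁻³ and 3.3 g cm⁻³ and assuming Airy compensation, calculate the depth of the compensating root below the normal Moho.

Equating mass per unit area of the two columns: the weight of the topography is balanced by the buoyancy of the root, ρ_c h = (ρ_m − ρ_c) r.
r = h · ρ_c / (ρ_m − ρ_c) = 3440 m × 2.87 / (3.3 − 2.87) = 23000 m.

23000 m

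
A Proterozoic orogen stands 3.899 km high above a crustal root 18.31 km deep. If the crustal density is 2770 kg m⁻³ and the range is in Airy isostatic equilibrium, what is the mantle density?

3360 kg m⁻³

Airy balance: ρ_c h = (ρ_m − ρ_c) r → ρ_m = ρ_c (1 + h/r).
ρ_m = 2770 × (1 + 3.899 km/18.31 km) = 3360 kg m⁻³.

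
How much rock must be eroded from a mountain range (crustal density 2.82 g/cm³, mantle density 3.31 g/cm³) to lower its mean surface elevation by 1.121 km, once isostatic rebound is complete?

7.57 km

Net drop Δ = e − u = e − e ρ_c/ρ_m = e (ρ_m − ρ_c)/ρ_m.
e = Δ ρ_m/(ρ_m − ρ_c) = 1.121 km × 3.31/0.49 = 7.57 km.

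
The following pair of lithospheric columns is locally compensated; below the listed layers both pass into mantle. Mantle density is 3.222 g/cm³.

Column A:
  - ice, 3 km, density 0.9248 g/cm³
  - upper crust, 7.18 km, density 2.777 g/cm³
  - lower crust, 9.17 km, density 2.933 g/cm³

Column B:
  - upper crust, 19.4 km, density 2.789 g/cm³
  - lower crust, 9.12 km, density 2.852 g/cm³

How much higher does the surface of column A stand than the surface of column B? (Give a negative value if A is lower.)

0.299 km

For any compensation level in the mantle, the mantle terms cancel and isostasy reduces to e = (Σt_A − Σt_B) − (Σ(ρt)_A − Σ(ρt)_B) / ρ_m.
Σt_A = 19.35 km; Σt_B = 28.52 km; Σ(ρt)_A = 49.60887; Σ(ρt)_B = 80.11684 (in km·g/cm³).
e = (19.35 − 28.52) − (49.60887 − 80.11684) / 3.222 = 0.299 km.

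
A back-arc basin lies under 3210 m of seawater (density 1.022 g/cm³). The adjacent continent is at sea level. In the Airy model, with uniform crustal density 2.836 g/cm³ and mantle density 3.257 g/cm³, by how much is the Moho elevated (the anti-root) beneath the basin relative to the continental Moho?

13800 m

By Archimedes' principle applied to the lithosphere: replacing crust with seawater at the top is compensated by replacing crust with mantle at the base: d (ρ_c − ρ_w) = a (ρ_m − ρ_c).
a = d (ρ_c − ρ_w)/(ρ_m − ρ_c) = 3210 m × 1.814/0.421 = 13800 m.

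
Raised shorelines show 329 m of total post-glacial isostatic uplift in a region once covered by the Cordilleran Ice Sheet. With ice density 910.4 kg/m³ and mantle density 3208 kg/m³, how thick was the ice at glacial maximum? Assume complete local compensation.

u = t ρ_ice/ρ_m → t = u ρ_m/ρ_ice = 329 m × 3208/910.4 = 1160 m.

1160 m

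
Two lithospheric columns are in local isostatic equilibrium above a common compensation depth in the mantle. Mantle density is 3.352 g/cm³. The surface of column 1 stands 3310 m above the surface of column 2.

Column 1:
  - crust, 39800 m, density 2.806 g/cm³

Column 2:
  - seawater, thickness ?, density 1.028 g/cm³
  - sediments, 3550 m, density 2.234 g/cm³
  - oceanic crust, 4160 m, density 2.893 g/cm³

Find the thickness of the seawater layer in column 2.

2050 m

Take the compensation level at the base of the deeper column (depth z_c below the surface of column 1) and equate Σ ρ_i t_i down to z_c; mantle fills any gap and the z_c terms cancel.
Column 1: 39800×2.806 + (z_c − 39800)×3.352
Column 2: 3310×0 + x×1.028 + 3550×2.234 + 4160×2.893 + (z_c − 3310 − 7710 − x)×3.352
The z_c×3.352 term appears on both sides and cancels. Collect the known terms of each column as K = Σ(ρt)_known − 3.352 × (depth of known layers): K_1 = 111678.8 − 3.352×39800 = −21730.8; K_2 = 19965.58 − 3.352×(3310 + 7710) = −16973.46.
Balance: K_1 = K_2 − x×(3.352 − 1.028), so x = (K_2 − K_1)/(3.352 − 1.028) = 4757.34/2.324 = 2050 m.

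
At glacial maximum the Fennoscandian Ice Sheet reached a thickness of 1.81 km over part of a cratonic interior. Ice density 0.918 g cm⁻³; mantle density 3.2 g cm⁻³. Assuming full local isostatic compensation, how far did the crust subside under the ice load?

Isostatic balance requires: the ice load ρ_ice t is balanced by mantle displaced below, ρ_m s.
s = t ρ_ice / ρ_m = 1.81 km × 0.918/3.2 = 0.519 km.

0.519 km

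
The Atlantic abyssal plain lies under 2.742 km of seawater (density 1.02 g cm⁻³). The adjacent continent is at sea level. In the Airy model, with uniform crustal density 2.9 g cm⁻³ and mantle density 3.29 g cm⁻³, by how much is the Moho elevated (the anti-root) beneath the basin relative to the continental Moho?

In Airy isostatic equilibrium: replacing crust with seawater at the top is compensated by replacing crust with mantle at the base: d (ρ_c − ρ_w) = a (ρ_m − ρ_c).
a = d (ρ_c − ρ_w)/(ρ_m − ρ_c) = 2.742 km × 1.88/0.39 = 13.2 km.

13.2 km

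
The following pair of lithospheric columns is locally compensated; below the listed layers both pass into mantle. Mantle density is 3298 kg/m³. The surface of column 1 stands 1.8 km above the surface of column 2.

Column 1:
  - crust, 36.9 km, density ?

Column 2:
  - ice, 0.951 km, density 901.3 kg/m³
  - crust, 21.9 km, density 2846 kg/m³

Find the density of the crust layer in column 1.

Take the compensation level at the base of the deeper column (depth z_c below the surface of column 1) and equate Σ ρ_i t_i down to z_c; mantle fills any gap and the z_c terms cancel.
Column 1: 36.9×ρ + (z_c − 36.9)×3298
Column 2: 1.8×0 + 0.951×901.3 + 21.9×2846 + (z_c − 1.8 − 22.851)×3298
The z_c×3298 term appears on both sides and cancels. Collect the known terms of each column as K = Σ(ρt)_known − 3298 × (depth of known layers): K_1 = 0 − 3298×36.9 = −121696.2; K_2 = 63184.5363 − 3298×(1.8 + 22.851) = −18114.4617.
Balance: K_1 + 36.9×ρ = K_2, so ρ = (K_2 − K_1)/36.9 = 103582/36.9 = 2810 kg/m³.

2810 kg/m³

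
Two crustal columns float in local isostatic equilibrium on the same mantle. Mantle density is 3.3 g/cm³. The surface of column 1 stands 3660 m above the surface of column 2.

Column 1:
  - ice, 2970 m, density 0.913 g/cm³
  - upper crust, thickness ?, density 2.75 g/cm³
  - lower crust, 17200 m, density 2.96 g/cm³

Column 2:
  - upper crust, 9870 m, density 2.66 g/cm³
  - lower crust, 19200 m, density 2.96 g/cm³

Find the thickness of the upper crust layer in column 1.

Take the compensation level at the base of the deeper column (depth z_c below the surface of column 1) and equate Σ ρ_i t_i down to z_c; mantle fills any gap and the z_c terms cancel.
Column 1: 2970×0.913 + x×2.75 + 17200×2.96 + (z_c − 20170 − x)×3.3
Column 2: 3660×0 + 9870×2.66 + 19200×2.96 + (z_c − 3660 − 29070)×3.3
The z_c×3.3 term appears on both sides and cancels. Collect the known terms of each column as K = Σ(ρt)_known − 3.3 × (depth of known layers): K_1 = 53623.61 − 3.3×20170 = −12937.39; K_2 = 83086.2 − 3.3×(3660 + 29070) = −24922.8.
Balance: K_1 − x×(3.3 − 2.75) = K_2, so x = (K_1 − K_2)/(3.3 − 2.75) = 11985.4/0.55 = 21800 m.

21800 m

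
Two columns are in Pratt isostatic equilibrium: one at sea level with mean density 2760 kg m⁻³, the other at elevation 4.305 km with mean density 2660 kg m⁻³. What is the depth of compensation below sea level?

ρ_ref D = ρ (D + h) → D (ρ_ref − ρ) = ρ h.
D = ρ h/(ρ_ref − ρ) = 2660 × 4.305 km/(2760 − 2660) = 115 km.

115 km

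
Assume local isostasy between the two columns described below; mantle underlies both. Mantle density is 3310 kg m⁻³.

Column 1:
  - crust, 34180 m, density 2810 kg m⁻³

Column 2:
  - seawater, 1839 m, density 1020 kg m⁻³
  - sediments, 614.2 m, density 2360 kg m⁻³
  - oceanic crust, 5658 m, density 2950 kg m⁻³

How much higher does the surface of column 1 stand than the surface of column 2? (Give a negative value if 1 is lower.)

For any compensation level in the mantle, the mantle terms cancel and isostasy reduces to e = (Σt_1 − Σt_2) − (Σ(ρt)_1 − Σ(ρt)_2) / ρ_m.
Σt_1 = 34180 m; Σt_2 = 8111.2 m; Σ(ρt)_1 = 96045800; Σ(ρt)_2 = 20016392 (in m·kg m⁻³).
e = (34180 − 8111.2) − (96045800 − 20016392) / 3310 = 3100 m.

3100 m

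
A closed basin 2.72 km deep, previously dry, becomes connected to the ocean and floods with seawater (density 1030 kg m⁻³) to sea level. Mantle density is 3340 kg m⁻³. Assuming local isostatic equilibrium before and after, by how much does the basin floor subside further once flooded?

After flooding the water column is d + s deep. Its weight must equal the weight of mantle displaced by the extra subsidence s: (d + s) ρ_w = s ρ_m.
s = d ρ_w / (ρ_m − ρ_w) = 2.72 km × 1030/(3340 − 1030) = 1.21 km.

1.21 km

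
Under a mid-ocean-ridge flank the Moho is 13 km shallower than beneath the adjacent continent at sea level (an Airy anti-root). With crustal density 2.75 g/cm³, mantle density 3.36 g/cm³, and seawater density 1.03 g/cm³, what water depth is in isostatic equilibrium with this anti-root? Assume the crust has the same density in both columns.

4.61 km

Replacing a thickness d of crust by seawater at the top must be balanced by replacing crust with mantle at the base: d (ρ_c − ρ_w) = a (ρ_m − ρ_c).
d = a (ρ_m − ρ_c)/(ρ_c − ρ_w) = 13 km × 0.61/1.72 = 4.61 km.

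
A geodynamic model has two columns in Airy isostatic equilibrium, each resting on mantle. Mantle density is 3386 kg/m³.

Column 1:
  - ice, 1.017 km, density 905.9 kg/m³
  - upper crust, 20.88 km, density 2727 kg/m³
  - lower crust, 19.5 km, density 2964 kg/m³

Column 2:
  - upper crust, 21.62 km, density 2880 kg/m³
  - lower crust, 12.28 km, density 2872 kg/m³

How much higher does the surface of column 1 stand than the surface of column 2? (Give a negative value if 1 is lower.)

2.14 km

For any compensation level in the mantle, the mantle terms cancel and isostasy reduces to e = (Σt_1 − Σt_2) − (Σ(ρt)_1 − Σ(ρt)_2) / ρ_m.
Σt_1 = 41.397 km; Σt_2 = 33.9 km; Σ(ρt)_1 = 115659.06; Σ(ρt)_2 = 97533.76 (in km·kg/m³).
e = (41.397 − 33.9) − (115659.06 − 97533.76) / 3386 = 2.14 km.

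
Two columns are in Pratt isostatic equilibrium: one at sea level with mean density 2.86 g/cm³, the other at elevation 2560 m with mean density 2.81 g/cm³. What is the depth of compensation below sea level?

144000 m

ρ_ref D = ρ (D + h) → D (ρ_ref − ρ) = ρ h.
D = ρ h/(ρ_ref − ρ) = 2.81 × 2560 m/(2.86 − 2.81) = 144000 m.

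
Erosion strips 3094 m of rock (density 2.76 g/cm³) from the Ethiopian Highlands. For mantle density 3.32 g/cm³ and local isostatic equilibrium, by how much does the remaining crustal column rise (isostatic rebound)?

Unloading: uplift u = e ρ_c/ρ_m = 3094 m × 2.76/3.32 = 2570 m.

2570 m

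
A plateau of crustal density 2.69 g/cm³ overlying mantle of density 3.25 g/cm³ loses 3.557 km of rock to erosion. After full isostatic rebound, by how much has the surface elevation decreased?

0.613 km

Rebound u = e ρ_c/ρ_m = 3.557 km × 2.69/3.25 = 2.944 km.
Net surface drop = e − u = 3.557 km − 2.944 km = e (ρ_m − ρ_c)/ρ_m = 0.613 km.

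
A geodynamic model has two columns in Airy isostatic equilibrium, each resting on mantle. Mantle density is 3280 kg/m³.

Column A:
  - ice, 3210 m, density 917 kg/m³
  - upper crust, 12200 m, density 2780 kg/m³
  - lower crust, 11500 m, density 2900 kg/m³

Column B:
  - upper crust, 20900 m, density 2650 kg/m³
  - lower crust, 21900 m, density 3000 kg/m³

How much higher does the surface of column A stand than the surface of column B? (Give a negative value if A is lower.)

−379 m

For any compensation level in the mantle, the mantle terms cancel and isostasy reduces to e = (Σt_A − Σt_B) − (Σ(ρt)_A − Σ(ρt)_B) / ρ_m.
Σt_A = 26910 m; Σt_B = 42800 m; Σ(ρt)_A = 70209570; Σ(ρt)_B = 121085000 (in m·kg/m³).
e = (26910 − 42800) − (70209570 − 121085000) / 3280 = −379 m.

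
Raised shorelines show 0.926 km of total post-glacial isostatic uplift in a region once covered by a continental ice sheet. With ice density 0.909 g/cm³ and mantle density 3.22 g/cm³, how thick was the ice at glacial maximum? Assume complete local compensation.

3.28 km

u = t ρ_ice/ρ_m → t = u ρ_m/ρ_ice = 0.926 km × 3.22/0.909 = 3.28 km.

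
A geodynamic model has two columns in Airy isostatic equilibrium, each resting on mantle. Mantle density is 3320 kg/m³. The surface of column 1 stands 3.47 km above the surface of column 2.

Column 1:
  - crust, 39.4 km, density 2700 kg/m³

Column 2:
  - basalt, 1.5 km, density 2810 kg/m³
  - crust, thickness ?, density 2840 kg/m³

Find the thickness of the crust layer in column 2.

Take the compensation level at the base of the deeper column (depth z_c below the surface of column 1) and equate Σ ρ_i t_i down to z_c; mantle fills any gap and the z_c terms cancel.
Column 1: 39.4×2700 + (z_c − 39.4)×3320
Column 2: 3.47×0 + 1.5×2810 + x×2840 + (z_c − 3.47 − 1.5 − x)×3320
The z_c×3320 term appears on both sides and cancels. Collect the known terms of each column as K = Σ(ρt)_known − 3320 × (depth of known layers): K_1 = 106380 − 3320×39.4 = −24428; K_2 = 4215 − 3320×(3.47 + 1.5) = −12285.4.
Balance: K_1 = K_2 − x×(3320 − 2840), so x = (K_2 − K_1)/(3320 − 2840) = 12142.6/480 = 25.3 km.

25.3 km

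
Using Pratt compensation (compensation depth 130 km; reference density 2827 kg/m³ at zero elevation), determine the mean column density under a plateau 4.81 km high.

Pratt balance: ρ_ref D = ρ (D + h).
ρ = ρ_ref D/(D + h) = 2827 × 130 km/(130 km + 4.81 km) = 2730 kg/m³.

2730 kg/m³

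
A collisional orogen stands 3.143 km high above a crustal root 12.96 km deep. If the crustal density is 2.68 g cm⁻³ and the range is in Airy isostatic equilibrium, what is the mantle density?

3.33 g cm⁻³

Airy balance: ρ_c h = (ρ_m − ρ_c) r → ρ_m = ρ_c (1 + h/r).
ρ_m = 2.68 × (1 + 3.143 km/12.96 km) = 3.33 g cm⁻³.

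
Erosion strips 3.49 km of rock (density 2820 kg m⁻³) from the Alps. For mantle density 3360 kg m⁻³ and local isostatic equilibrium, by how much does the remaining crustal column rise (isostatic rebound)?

Unloading: uplift u = e ρ_c/ρ_m = 3.49 km × 2820/3360 = 2.93 km.

2.93 km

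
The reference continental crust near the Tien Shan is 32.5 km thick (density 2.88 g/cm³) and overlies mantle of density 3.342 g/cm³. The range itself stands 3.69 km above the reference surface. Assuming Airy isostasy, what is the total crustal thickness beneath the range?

59.2 km

Root depth r = h ρ_c / (ρ_m − ρ_c) = 3.69 km × 2.88 / 0.462 = 23 km.
Total thickness = T + h + r = 32.5 km + 3.69 km + 23 km = 59.2 km.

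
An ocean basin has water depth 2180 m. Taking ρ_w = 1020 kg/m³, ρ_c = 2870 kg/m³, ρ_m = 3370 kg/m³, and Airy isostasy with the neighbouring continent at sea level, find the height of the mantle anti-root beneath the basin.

Equating mass per unit area of the two columns: replacing crust with seawater at the top is compensated by replacing crust with mantle at the base: d (ρ_c − ρ_w) = a (ρ_m − ρ_c).
a = d (ρ_c − ρ_w)/(ρ_m − ρ_c) = 2180 m × 1850/500 = 8070 m.

8070 m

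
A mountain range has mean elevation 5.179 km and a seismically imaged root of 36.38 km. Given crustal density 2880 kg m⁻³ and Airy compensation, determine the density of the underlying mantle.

3290 kg m⁻³

Airy balance: ρ_c h = (ρ_m − ρ_c) r → ρ_m = ρ_c (1 + h/r).
ρ_m = 2880 × (1 + 5.179 km/36.38 km) = 3290 kg m⁻³.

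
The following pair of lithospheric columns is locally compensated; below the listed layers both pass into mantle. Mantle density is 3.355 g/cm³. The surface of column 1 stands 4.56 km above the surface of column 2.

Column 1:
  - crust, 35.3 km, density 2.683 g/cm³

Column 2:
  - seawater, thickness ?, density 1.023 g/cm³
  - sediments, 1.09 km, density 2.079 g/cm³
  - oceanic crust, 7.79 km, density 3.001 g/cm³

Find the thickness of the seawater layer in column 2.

1.83 km

Take the compensation level at the base of the deeper column (depth z_c below the surface of column 1) and equate Σ ρ_i t_i down to z_c; mantle fills any gap and the z_c terms cancel.
Column 1: 35.3×2.683 + (z_c − 35.3)×3.355
Column 2: 4.56×0 + x×1.023 + 1.09×2.079 + 7.79×3.001 + (z_c − 4.56 − 8.88 − x)×3.355
The z_c×3.355 term appears on both sides and cancels. Collect the known terms of each column as K = Σ(ρt)_known − 3.355 × (depth of known layers): K_1 = 94.7099 − 3.355×35.3 = −23.7216; K_2 = 25.6439 − 3.355×(4.56 + 8.88) = −19.4473.
Balance: K_1 = K_2 − x×(3.355 − 1.023), so x = (K_2 − K_1)/(3.355 − 1.023) = 4.2743/2.332 = 1.83 km.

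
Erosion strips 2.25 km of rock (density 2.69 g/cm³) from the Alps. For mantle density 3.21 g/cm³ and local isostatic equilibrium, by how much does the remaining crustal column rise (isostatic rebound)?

Unloading: uplift u = e ρ_c/ρ_m = 2.25 km × 2.69/3.21 = 1.89 km.

1.89 km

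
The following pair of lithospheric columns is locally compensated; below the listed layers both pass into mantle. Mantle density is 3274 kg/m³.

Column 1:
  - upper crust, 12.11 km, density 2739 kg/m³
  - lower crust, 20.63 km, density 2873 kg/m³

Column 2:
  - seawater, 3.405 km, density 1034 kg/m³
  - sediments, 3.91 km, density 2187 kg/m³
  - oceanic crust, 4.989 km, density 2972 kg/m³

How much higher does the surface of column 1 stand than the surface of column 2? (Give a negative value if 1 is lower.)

0.418 km

For any compensation level in the mantle, the mantle terms cancel and isostasy reduces to e = (Σt_1 − Σt_2) − (Σ(ρt)_1 − Σ(ρt)_2) / ρ_m.
Σt_1 = 32.74 km; Σt_2 = 12.304 km; Σ(ρt)_1 = 92439.28; Σ(ρt)_2 = 26899.248 (in km·kg/m³).
e = (32.74 − 12.304) − (92439.28 − 26899.248) / 3274 = 0.418 km.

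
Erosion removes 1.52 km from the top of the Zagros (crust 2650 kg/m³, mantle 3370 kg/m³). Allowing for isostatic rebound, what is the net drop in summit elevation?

0.325 km

Rebound u = e ρ_c/ρ_m = 1.52 km × 2650/3370 = 1.195 km.
Net surface drop = e − u = 1.52 km − 1.195 km = e (ρ_m − ρ_c)/ρ_m = 0.325 km.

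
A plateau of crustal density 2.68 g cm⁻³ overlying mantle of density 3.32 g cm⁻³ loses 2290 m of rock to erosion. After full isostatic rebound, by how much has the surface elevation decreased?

Rebound u = e ρ_c/ρ_m = 2290 m × 2.68/3.32 = 1849 m.
Net surface drop = e − u = 2290 m − 1849 m = e (ρ_m − ρ_c)/ρ_m = 441 m.

441 m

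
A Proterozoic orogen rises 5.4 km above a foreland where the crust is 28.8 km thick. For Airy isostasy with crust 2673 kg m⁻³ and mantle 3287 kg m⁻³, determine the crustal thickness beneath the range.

Root depth r = h ρ_c / (ρ_m − ρ_c) = 5.4 km × 2673 / 614 = 23.51 km.
Total thickness = T + h + r = 28.8 km + 5.4 km + 23.51 km = 57.7 km.

57.7 km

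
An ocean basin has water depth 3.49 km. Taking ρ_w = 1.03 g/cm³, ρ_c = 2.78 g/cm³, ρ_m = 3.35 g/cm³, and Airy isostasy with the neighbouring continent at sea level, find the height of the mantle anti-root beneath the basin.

10.7 km

By Archimedes' principle applied to the lithosphere: replacing crust with seawater at the top is compensated by replacing crust with mantle at the base: d (ρ_c − ρ_w) = a (ρ_m − ρ_c).
a = d (ρ_c − ρ_w)/(ρ_m − ρ_c) = 3.49 km × 1.75/0.57 = 10.7 km.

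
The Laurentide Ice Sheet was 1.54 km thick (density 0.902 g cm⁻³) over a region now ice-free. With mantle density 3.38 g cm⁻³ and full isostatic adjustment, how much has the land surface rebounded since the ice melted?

Removing the load lets mantle flow back in; uplift u satisfies ρ_ice t = ρ_m u.
u = t ρ_ice/ρ_m = 1.54 km × 0.902/3.38 = 0.411 km.

0.411 km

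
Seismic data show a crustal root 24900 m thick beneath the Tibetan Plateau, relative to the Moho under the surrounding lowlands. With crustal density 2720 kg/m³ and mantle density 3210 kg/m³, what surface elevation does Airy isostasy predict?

Isostatic balance requires: ρ_c h = (ρ_m − ρ_c) r.
h = r (ρ_m − ρ_c) / ρ_c = 24900 m × (3210 − 2720) / 2720 = 4490 m.

4490 m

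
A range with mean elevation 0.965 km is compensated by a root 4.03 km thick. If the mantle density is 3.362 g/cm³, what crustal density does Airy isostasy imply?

2.71 g/cm³

ρ_c h = (ρ_m − ρ_c) r → ρ_c (h + r) = ρ_m r → ρ_c = ρ_m r / (h + r).
ρ_c = 3.362 × 4.03 km / (0.965 km + 4.03 km) = 2.71 g/cm³.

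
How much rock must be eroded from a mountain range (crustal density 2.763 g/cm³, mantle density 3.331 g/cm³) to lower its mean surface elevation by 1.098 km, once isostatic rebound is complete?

6.44 km

Net drop Δ = e − u = e − e ρ_c/ρ_m = e (ρ_m − ρ_c)/ρ_m.
e = Δ ρ_m/(ρ_m − ρ_c) = 1.098 km × 3.331/0.568 = 6.44 km.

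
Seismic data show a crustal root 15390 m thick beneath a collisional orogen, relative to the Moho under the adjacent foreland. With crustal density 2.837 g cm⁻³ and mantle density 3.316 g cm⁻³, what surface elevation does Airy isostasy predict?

Equating mass per unit area of the two columns: ρ_c h = (ρ_m − ρ_c) r.
h = r (ρ_m − ρ_c) / ρ_c = 15390 m × (3.316 − 2.837) / 2.837 = 2600 m.

2600 m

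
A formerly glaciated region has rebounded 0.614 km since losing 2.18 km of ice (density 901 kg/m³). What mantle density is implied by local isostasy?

3200 kg/m³

ρ_m = ρ_ice t / u = 901 × 2.18 km/0.614 km = 3200 kg/m³.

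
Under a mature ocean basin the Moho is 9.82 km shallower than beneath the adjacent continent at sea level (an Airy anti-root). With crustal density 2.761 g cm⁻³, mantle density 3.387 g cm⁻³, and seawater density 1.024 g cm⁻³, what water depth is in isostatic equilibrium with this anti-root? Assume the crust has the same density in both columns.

3.54 km

Replacing a thickness d of crust by seawater at the top must be balanced by replacing crust with mantle at the base: d (ρ_c − ρ_w) = a (ρ_m − ρ_c).
d = a (ρ_m − ρ_c)/(ρ_c − ρ_w) = 9.82 km × 0.626/1.737 = 3.54 km.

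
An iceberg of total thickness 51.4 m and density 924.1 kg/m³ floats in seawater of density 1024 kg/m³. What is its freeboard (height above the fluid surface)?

5.01 m

Floating equilibrium: submerged depth d = t ρ_obj/ρ_fluid = 51.4 m × 924.1/1024 = 46.39 m.
Freeboard = t − d = 51.4 m − 46.39 m = 5.01 m.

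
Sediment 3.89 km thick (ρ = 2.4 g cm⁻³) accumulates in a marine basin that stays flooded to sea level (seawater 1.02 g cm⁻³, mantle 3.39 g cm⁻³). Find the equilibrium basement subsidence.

2.27 km

Submarine loading: the sediment displaces seawater, and the subsidence is in turn flooded, so s (ρ_m − ρ_w) = t (ρ_sed − ρ_w).
s = 3.89 km × (2.4 − 1.02) / (3.39 − 1.02) = 2.27 km.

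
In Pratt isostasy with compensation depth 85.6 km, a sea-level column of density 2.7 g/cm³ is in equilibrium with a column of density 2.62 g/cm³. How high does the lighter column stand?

2.61 km

ρ_ref D = ρ (D + h) → h = D (ρ_ref − ρ)/ρ.
h = 85.6 km × (2.7 − 2.62)/2.62 = 2.61 km.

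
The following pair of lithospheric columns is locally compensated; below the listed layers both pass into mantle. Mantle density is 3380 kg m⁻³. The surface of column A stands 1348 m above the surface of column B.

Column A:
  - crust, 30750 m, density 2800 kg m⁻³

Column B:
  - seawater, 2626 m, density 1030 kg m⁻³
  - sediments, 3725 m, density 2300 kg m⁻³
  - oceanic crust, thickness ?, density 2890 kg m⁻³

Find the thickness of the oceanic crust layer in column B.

6300 m

Take the compensation level at the base of the deeper column (depth z_c below the surface of column A) and equate Σ ρ_i t_i down to z_c; mantle fills any gap and the z_c terms cancel.
Column A: 30750×2800 + (z_c − 30750)×3380
Column B: 1348×0 + 2626×1030 + 3725×2300 + x×2890 + (z_c − 1348 − 6351 − x)×3380
The z_c×3380 term appears on both sides and cancels. Collect the known terms of each column as K = Σ(ρt)_known − 3380 × (depth of known layers): K_A = 86100000 − 3380×30750 = −17835000; K_B = 11272280 − 3380×(1348 + 6351) = −14750340.
Balance: K_A = K_B − x×(3380 − 2890), so x = (K_B − K_A)/(3380 − 2890) = 3084660/490 = 6300 m.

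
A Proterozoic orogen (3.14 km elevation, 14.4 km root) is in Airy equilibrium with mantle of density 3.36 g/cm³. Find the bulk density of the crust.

ρ_c h = (ρ_m − ρ_c) r → ρ_c (h + r) = ρ_m r → ρ_c = ρ_m r / (h + r).
ρ_c = 3.36 × 14.4 km / (3.14 km + 14.4 km) = 2.76 g/cm³.

2.76 g/cm³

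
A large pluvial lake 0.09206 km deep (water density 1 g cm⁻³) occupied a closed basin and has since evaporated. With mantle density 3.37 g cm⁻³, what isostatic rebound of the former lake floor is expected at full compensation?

0.0273 km

u = d ρ_w/ρ_m = 0.09206 km × 1/3.37 = 0.0273 km.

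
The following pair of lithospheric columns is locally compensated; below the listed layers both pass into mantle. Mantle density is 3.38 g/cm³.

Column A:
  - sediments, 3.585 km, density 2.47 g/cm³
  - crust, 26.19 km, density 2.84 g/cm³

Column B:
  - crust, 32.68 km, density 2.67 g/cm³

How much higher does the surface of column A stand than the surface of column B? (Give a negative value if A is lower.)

For any compensation level in the mantle, the mantle terms cancel and isostasy reduces to e = (Σt_A − Σt_B) − (Σ(ρt)_A − Σ(ρt)_B) / ρ_m.
Σt_A = 29.775 km; Σt_B = 32.68 km; Σ(ρt)_A = 83.23455; Σ(ρt)_B = 87.2556 (in km·g/cm³).
e = (29.775 − 32.68) − (83.23455 − 87.2556) / 3.38 = −1.72 km.

−1.72 km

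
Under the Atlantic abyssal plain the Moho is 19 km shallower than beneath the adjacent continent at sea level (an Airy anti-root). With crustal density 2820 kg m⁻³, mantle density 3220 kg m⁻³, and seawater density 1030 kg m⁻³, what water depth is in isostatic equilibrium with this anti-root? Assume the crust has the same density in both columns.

Replacing a thickness d of crust by seawater at the top must be balanced by replacing crust with mantle at the base: d (ρ_c − ρ_w) = a (ρ_m − ρ_c).
d = a (ρ_m − ρ_c)/(ρ_c − ρ_w) = 19 km × 400/1790 = 4.25 km.

4.25 km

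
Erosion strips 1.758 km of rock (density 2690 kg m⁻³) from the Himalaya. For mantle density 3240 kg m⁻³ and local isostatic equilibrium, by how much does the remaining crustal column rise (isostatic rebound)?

1.46 km

Unloading: uplift u = e ρ_c/ρ_m = 1.758 km × 2690/3240 = 1.46 km.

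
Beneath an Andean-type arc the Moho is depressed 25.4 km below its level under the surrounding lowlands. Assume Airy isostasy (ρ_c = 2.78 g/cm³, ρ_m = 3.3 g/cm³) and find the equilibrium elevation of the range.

4.75 km

By Archimedes' principle applied to the lithosphere: ρ_c h = (ρ_m − ρ_c) r.
h = r (ρ_m − ρ_c) / ρ_c = 25.4 km × (3.3 − 2.78) / 2.78 = 4.75 km.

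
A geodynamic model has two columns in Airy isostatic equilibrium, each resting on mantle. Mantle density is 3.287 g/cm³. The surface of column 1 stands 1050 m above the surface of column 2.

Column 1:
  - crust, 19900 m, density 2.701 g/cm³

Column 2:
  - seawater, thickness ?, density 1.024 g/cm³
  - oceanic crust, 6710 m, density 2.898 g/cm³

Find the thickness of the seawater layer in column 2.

2470 m

Take the compensation level at the base of the deeper column (depth z_c below the surface of column 1) and equate Σ ρ_i t_i down to z_c; mantle fills any gap and the z_c terms cancel.
Column 1: 19900×2.701 + (z_c − 19900)×3.287
Column 2: 1050×0 + x×1.024 + 6710×2.898 + (z_c − 1050 − 6710 − x)×3.287
The z_c×3.287 term appears on both sides and cancels. Collect the known terms of each column as K = Σ(ρt)_known − 3.287 × (depth of known layers): K_1 = 53749.9 − 3.287×19900 = −11661.4; K_2 = 19445.58 − 3.287×(1050 + 6710) = −6061.54.
Balance: K_1 = K_2 − x×(3.287 − 1.024), so x = (K_2 − K_1)/(3.287 − 1.024) = 5599.86/2.263 = 2470 m.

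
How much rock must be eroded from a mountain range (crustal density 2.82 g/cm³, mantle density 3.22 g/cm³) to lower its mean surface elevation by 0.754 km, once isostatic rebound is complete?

6.07 km

Net drop Δ = e − u = e − e ρ_c/ρ_m = e (ρ_m − ρ_c)/ρ_m.
e = Δ ρ_m/(ρ_m − ρ_c) = 0.754 km × 3.22/0.4 = 6.07 km.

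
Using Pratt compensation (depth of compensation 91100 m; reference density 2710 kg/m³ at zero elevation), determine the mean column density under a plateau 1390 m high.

2670 kg/m³

Pratt balance: ρ_ref D = ρ (D + h).
ρ = ρ_ref D/(D + h) = 2710 × 91100 m/(91100 m + 1390 m) = 2670 kg/m³.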